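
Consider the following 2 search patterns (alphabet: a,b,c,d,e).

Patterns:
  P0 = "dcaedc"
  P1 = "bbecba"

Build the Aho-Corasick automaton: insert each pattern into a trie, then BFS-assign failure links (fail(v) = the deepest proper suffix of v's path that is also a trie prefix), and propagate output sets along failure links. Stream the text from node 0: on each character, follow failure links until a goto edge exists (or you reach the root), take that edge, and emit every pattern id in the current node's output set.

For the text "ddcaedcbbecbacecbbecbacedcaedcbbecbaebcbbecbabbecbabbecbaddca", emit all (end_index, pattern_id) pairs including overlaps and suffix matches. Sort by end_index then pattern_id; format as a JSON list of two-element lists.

Build automaton:
Trie nodes:
  0='ε' goto b→7 d→1
  1='d' goto c→2
  2='dc' goto a→3
  3='dca' goto e→4
  4='dcae' goto d→5
  5='dcaed' goto c→6
  6='dcaedc' goto ·  ←P0
  7='b' goto b→8
  8='bb' goto e→9
  9='bbe' goto c→10
  10='bbec' goto b→11
  11='bbecb' goto a→12
  12='bbecba' goto ·  ←P1

BFS fail/out derivation:
  n1('d'): parent n0 fail=0; on 'd' 0 → fail=0;  out ∅∪∅=∅
  n7('b'): parent n0 fail=0; on 'b' 0 → fail=0;  out ∅∪∅=∅
  n2('dc'): parent n1 fail=0; on 'c' 0 → fail=0;  out ∅∪∅=∅
  n8('bb'): parent n7 fail=0; on 'b' 0 → fail=7;  out ∅∪∅=∅
  n3('dca'): parent n2 fail=0; on 'a' 0 → fail=0;  out ∅∪∅=∅
  n9('bbe'): parent n8 fail=7; on 'e' 7→0 → fail=0;  out ∅∪∅=∅
  n4('dcae'): parent n3 fail=0; on 'e' 0 → fail=0;  out ∅∪∅=∅
  n10('bbec'): parent n9 fail=0; on 'c' 0 → fail=0;  out ∅∪∅=∅
  n5('dcaed'): parent n4 fail=0; on 'd' 0 → fail=1;  out ∅∪∅=∅
  n11('bbecb'): parent n10 fail=0; on 'b' 0 → fail=7;  out ∅∪∅=∅
  n6('dcaedc'): parent n5 fail=1; on 'c' 1 → fail=2;  out {0}∪∅={0}
  n12('bbecba'): parent n11 fail=7; on 'a' 7→0 → fail=0;  out {1}∪∅={1}

Scan:
pos 0 'd': at 1
pos 1 'd': at 1 (via fail)
pos 2 'c': at 2
pos 3 'a': at 3
pos 4 'e': at 4
pos 5 'd': at 5
pos 6 'c': at 6  → match P0@[1:6]
pos 7 'b': at 7 (via fail)
pos 8 'b': at 8
pos 9 'e': at 9
pos 10 'c': at 10
pos 11 'b': at 11
pos 12 'a': at 12  → match P1@[7:12]
pos 13 'c': at 0 (via fail)
pos 14 'e': at 0
pos 15 'c': at 0
pos 16 'b': at 7
pos 17 'b': at 8
pos 18 'e': at 9
pos 19 'c': at 10
pos 20 'b': at 11
pos 21 'a': at 12  → match P1@[16:21]
pos 22 'c': at 0 (via fail)
pos 23 'e': at 0
pos 24 'd': at 1
pos 25 'c': at 2
pos 26 'a': at 3
pos 27 'e': at 4
pos 28 'd': at 5
pos 29 'c': at 6  → match P0@[24:29]
pos 30 'b': at 7 (via fail)
pos 31 'b': at 8
pos 32 'e': at 9
pos 33 'c': at 10
pos 34 'b': at 11
pos 35 'a': at 12  → match P1@[30:35]
pos 36 'e': at 0 (via fail)
pos 37 'b': at 7
pos 38 'c': at 0 (via fail)
pos 39 'b': at 7
pos 40 'b': at 8
pos 41 'e': at 9
pos 42 'c': at 10
pos 43 'b': at 11
pos 44 'a': at 12  → match P1@[39:44]
pos 45 'b': at 7 (via fail)
pos 46 'b': at 8
pos 47 'e': at 9
pos 48 'c': at 10
pos 49 'b': at 11
pos 50 'a': at 12  → match P1@[45:50]
pos 51 'b': at 7 (via fail)
pos 52 'b': at 8
pos 53 'e': at 9
pos 54 'c': at 10
pos 55 'b': at 11
pos 56 'a': at 12  → match P1@[51:56]
pos 57 'd': at 1 (via fail)
pos 58 'd': at 1 (via fail)
pos 59 'c': at 2
pos 60 'a': at 3

All matches (sorted): [[6,0],[12,1],[21,1],[29,0],[35,1],[44,1],[50,1],[56,1]]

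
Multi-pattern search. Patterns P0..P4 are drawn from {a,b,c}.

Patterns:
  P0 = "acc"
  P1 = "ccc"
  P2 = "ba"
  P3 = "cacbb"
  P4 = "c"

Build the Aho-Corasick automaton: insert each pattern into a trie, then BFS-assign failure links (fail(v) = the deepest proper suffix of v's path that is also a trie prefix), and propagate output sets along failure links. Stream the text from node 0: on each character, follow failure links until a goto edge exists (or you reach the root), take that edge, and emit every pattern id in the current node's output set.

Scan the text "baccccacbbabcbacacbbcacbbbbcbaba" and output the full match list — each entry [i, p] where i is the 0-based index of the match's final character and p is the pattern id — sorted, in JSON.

Construct AC machine:
Trie nodes:
  n0 'ε': a→1 b→7 c→4
  n1 'a': c→2
  n2 'ac': c→3
  n3 'acc': ·  [P0 ends]
  n4 'c': a→9 c→5  [P4 ends]
  n5 'cc': c→6
  n6 'ccc': ·  [P1 ends]
  n7 'b': a→8
  n8 'ba': ·  [P2 ends]
  n9 'ca': c→10
  n10 'cac': b→11
  n11 'cacb': b→12
  n12 'cacbb': ·  [P3 ends]

BFS fail/out derivation:
  n1('a'): parent n0 fail=0; on 'a' 0 → fail=0;  out ∅∪∅=∅
  n4('c'): parent n0 fail=0; on 'c' 0 → fail=0;  out {4}∪∅={4}
  n7('b'): parent n0 fail=0; on 'b' 0 → fail=0;  out ∅∪∅=∅
  n2('ac'): parent n1 fail=0; on 'c' 0 → fail=4;  out ∅∪{4}={4}
  n5('cc'): parent n4 fail=0; on 'c' 0 → fail=4;  out ∅∪{4}={4}
  n8('ba'): parent n7 fail=0; on 'a' 0 → fail=1;  out {2}∪∅={2}
  n9('ca'): parent n4 fail=0; on 'a' 0 → fail=1;  out ∅∪∅=∅
  n3('acc'): parent n2 fail=4; on 'c' 4 → fail=5;  out {0}∪{4}={0,4}
  n6('ccc'): parent n5 fail=4; on 'c' 4 → fail=5;  out {1}∪{4}={1,4}
  n10('cac'): parent n9 fail=1; on 'c' 1 → fail=2;  out ∅∪{4}={4}
  n11('cacb'): parent n10 fail=2; on 'b' 2→4→0 → fail=7;  out ∅∪∅=∅
  n12('cacbb'): parent n11 fail=7; on 'b' 7→0 → fail=7;  out {3}∪∅={3}

Text stream:
i=0 'b': node 0→7
i=1 'a': node 7→8  → match P2@[0:1]
i=2 'c': node 8→2 ·f  → match P4@[2:2]
i=3 'c': node 2→3  → match P0@[1:3],P4@[3:3]
i=4 'c': node 3→6 ·f  → match P1@[2:4],P4@[4:4]
i=5 'c': node 6→6 ·f  → match P1@[3:5],P4@[5:5]
i=6 'a': node 6→9 ·f
i=7 'c': node 9→10  → match P4@[7:7]
i=8 'b': node 10→11
i=9 'b': node 11→12  → match P3@[5:9]
i=10 'a': node 12→8 ·f  → match P2@[9:10]
i=11 'b': node 8→7 ·f
i=12 'c': node 7→4 ·f  → match P4@[12:12]
i=13 'b': node 4→7 ·f
i=14 'a': node 7→8  → match P2@[13:14]
i=15 'c': node 8→2 ·f  → match P4@[15:15]
i=16 'a': node 2→9 ·f
i=17 'c': node 9→10  → match P4@[17:17]
i=18 'b': node 10→11
i=19 'b': node 11→12  → match P3@[15:19]
i=20 'c': node 12→4 ·f  → match P4@[20:20]
i=21 'a': node 4→9
i=22 'c': node 9→10  → match P4@[22:22]
i=23 'b': node 10→11
i=24 'b': node 11→12  → match P3@[20:24]
i=25 'b': node 12→7 ·f
i=26 'b': node 7→7 ·f
i=27 'c': node 7→4 ·f  → match P4@[27:27]
i=28 'b': node 4→7 ·f
i=29 'a': node 7→8  → match P2@[28:29]
i=30 'b': node 8→7 ·f
i=31 'a': node 7→8  → match P2@[30:31]

Matches: [[1,2],[2,4],[3,0],[3,4],[4,1],[4,4],[5,1],[5,4],[7,4],[9,3],[10,2],[12,4],[14,2],[15,4],[17,4],[19,3],[20,4],[22,4],[24,3],[27,4],[29,2],[31,2]]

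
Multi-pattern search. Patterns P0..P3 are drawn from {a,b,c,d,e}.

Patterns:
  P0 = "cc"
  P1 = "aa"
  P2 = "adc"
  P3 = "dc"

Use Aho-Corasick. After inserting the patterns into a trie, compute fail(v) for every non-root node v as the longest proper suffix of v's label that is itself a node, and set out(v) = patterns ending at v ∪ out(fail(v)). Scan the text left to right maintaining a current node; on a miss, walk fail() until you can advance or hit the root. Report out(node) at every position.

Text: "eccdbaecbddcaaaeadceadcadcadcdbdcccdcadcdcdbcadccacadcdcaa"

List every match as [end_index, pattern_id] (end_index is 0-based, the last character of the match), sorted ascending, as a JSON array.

Construct AC machine:
Trie (insert patterns):
  0='ε' goto a→3 c→1 d→7
  1='c' goto c→2
  2='cc' goto ·  ←P0
  3='a' goto a→4 d→5
  4='aa' goto ·  ←P1
  5='ad' goto c→6
  6='adc' goto ·  ←P2
  7='d' goto c→8
  8='dc' goto ·  ←P3

BFS fail/out derivation:
  fail(1) 'c': from fail(0)=0 chase 'c': 0 ⇒ 0;  out=∅∪out(0)=∅
  fail(3) 'a': from fail(0)=0 chase 'a': 0 ⇒ 0;  out=∅∪out(0)=∅
  fail(7) 'd': from fail(0)=0 chase 'd': 0 ⇒ 0;  out=∅∪out(0)=∅
  fail(2) 'cc': from fail(1)=0 chase 'c': 0 ⇒ 1;  out={0}∪out(1)={0}
  fail(4) 'aa': from fail(3)=0 chase 'a': 0 ⇒ 3;  out={1}∪out(3)={1}
  fail(5) 'ad': from fail(3)=0 chase 'd': 0 ⇒ 7;  out=∅∪out(7)=∅
  fail(8) 'dc': from fail(7)=0 chase 'c': 0 ⇒ 1;  out={3}∪out(1)={3}
  fail(6) 'adc': from fail(5)=7 chase 'c': 7 ⇒ 8;  out={2}∪out(8)={2,3}

Text stream:
i=0 'e': node 0→0
i=1 'c': node 0→1
i=2 'c': node 1→2  ** P0@[1:2]
i=3 'd': node 2→7 (via fail)
i=4 'b': node 7→0 (via fail)
i=5 'a': node 0→3
i=6 'e': node 3→0 (via fail)
i=7 'c': node 0→1
i=8 'b': node 1→0 (via fail)
i=9 'd': node 0→7
i=10 'd': node 7→7 (via fail)
i=11 'c': node 7→8  ** P3@[10:11]
i=12 'a': node 8→3 (via fail)
i=13 'a': node 3→4  ** P1@[12:13]
i=14 'a': node 4→4 (via fail)  ** P1@[13:14]
i=15 'e': node 4→0 (via fail)
i=16 'a': node 0→3
i=17 'd': node 3→5
i=18 'c': node 5→6  ** P2@[16:18],P3@[17:18]
i=19 'e': node 6→0 (via fail)
i=20 'a': node 0→3
i=21 'd': node 3→5
i=22 'c': node 5→6  ** P2@[20:22],P3@[21:22]
i=23 'a': node 6→3 (via fail)
i=24 'd': node 3→5
i=25 'c': node 5→6  ** P2@[23:25],P3@[24:25]
i=26 'a': node 6→3 (via fail)
i=27 'd': node 3→5
i=28 'c': node 5→6  ** P2@[26:28],P3@[27:28]
i=29 'd': node 6→7 (via fail)
i=30 'b': node 7→0 (via fail)
i=31 'd': node 0→7
i=32 'c': node 7→8  ** P3@[31:32]
i=33 'c': node 8→2 (via fail)  ** P0@[32:33]
i=34 'c': node 2→2 (via fail)  ** P0@[33:34]
i=35 'd': node 2→7 (via fail)
i=36 'c': node 7→8  ** P3@[35:36]
i=37 'a': node 8→3 (via fail)
i=38 'd': node 3→5
i=39 'c': node 5→6  ** P2@[37:39],P3@[38:39]
i=40 'd': node 6→7 (via fail)
i=41 'c': node 7→8  ** P3@[40:41]
i=42 'd': node 8→7 (via fail)
i=43 'b': node 7→0 (via fail)
i=44 'c': node 0→1
i=45 'a': node 1→3 (via fail)
i=46 'd': node 3→5
i=47 'c': node 5→6  ** P2@[45:47],P3@[46:47]
i=48 'c': node 6→2 (via fail)  ** P0@[47:48]
i=49 'a': node 2→3 (via fail)
i=50 'c': node 3→1 (via fail)
i=51 'a': node 1→3 (via fail)
i=52 'd': node 3→5
i=53 'c': node 5→6  ** P2@[51:53],P3@[52:53]
i=54 'd': node 6→7 (via fail)
i=55 'c': node 7→8  ** P3@[54:55]
i=56 'a': node 8→3 (via fail)
i=57 'a': node 3→4  ** P1@[56:57]

Result: [[2,0],[11,3],[13,1],[14,1],[18,2],[18,3],[22,2],[22,3],[25,2],[25,3],[28,2],[28,3],[32,3],[33,0],[34,0],[36,3],[39,2],[39,3],[41,3],[47,2],[47,3],[48,0],[53,2],[53,3],[55,3],[57,1]]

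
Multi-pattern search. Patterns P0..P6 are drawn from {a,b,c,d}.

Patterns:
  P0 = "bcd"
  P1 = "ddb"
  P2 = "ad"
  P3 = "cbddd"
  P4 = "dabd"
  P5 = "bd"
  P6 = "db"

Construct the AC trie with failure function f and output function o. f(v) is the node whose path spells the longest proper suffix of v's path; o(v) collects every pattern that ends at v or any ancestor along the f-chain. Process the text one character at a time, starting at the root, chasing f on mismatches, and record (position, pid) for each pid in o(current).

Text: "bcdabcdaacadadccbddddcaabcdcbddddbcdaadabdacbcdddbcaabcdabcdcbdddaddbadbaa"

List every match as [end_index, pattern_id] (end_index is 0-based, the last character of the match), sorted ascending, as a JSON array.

Construct AC machine:
Trie nodes:
  0='ε' goto a→7 b→1 c→9 d→4
  1='b' goto c→2 d→17
  2='bc' goto d→3
  3='bcd' goto ·  [P0 ends]
  4='d' goto a→14 b→18 d→5
  5='dd' goto b→6
  6='ddb' goto ·  [P1 ends]
  7='a' goto d→8
  8='ad' goto ·  [P2 ends]
  9='c' goto b→10
  10='cb' goto d→11
  11='cbd' goto d→12
  12='cbdd' goto d→13
  13='cbddd' goto ·  [P3 ends]
  14='da' goto b→15
  15='dab' goto d→16
  16='dabd' goto ·  [P4 ends]
  17='bd' goto ·  [P5 ends]
  18='db' goto ·  [P6 ends]

BFS fail/out derivation:
  n1('b'): parent n0 fail=0; on 'b' 0 → fail=0;  out ∅∪∅=∅
  n4('d'): parent n0 fail=0; on 'd' 0 → fail=0;  out ∅∪∅=∅
  n7('a'): parent n0 fail=0; on 'a' 0 → fail=0;  out ∅∪∅=∅
  n9('c'): parent n0 fail=0; on 'c' 0 → fail=0;  out ∅∪∅=∅
  n2('bc'): parent n1 fail=0; on 'c' 0 → fail=9;  out ∅∪∅=∅
  n5('dd'): parent n4 fail=0; on 'd' 0 → fail=4;  out ∅∪∅=∅
  n8('ad'): parent n7 fail=0; on 'd' 0 → fail=4;  out {2}∪∅={2}
  n10('cb'): parent n9 fail=0; on 'b' 0 → fail=1;  out ∅∪∅=∅
  n14('da'): parent n4 fail=0; on 'a' 0 → fail=7;  out ∅∪∅=∅
  n17('bd'): parent n1 fail=0; on 'd' 0 → fail=4;  out {5}∪∅={5}
  n18('db'): parent n4 fail=0; on 'b' 0 → fail=1;  out {6}∪∅={6}
  n3('bcd'): parent n2 fail=9; on 'd' 9→0 → fail=4;  out {0}∪∅={0}
  n6('ddb'): parent n5 fail=4; on 'b' 4 → fail=18;  out {1}∪{6}={1,6}
  n11('cbd'): parent n10 fail=1; on 'd' 1 → fail=17;  out ∅∪{5}={5}
  n15('dab'): parent n14 fail=7; on 'b' 7→0 → fail=1;  out ∅∪∅=∅
  n12('cbdd'): parent n11 fail=17; on 'd' 17→4 → fail=5;  out ∅∪∅=∅
  n16('dabd'): parent n15 fail=1; on 'd' 1 → fail=17;  out {4}∪{5}={4,5}
  n13('cbddd'): parent n12 fail=5; on 'd' 5→4 → fail=5;  out {3}∪∅={3}

Text stream:
[0] read 'b'  n0⇒n1
[1] read 'c'  n1⇒n2
[2] read 'd'  n2⇒n3  ** P0@[0:2]
[3] read 'a'  n3⇒n14 (fail-walked)
[4] read 'b'  n14⇒n15
[5] read 'c'  n15⇒n2 (fail-walked)
[6] read 'd'  n2⇒n3  ** P0@[4:6]
[7] read 'a'  n3⇒n14 (fail-walked)
[8] read 'a'  n14⇒n7 (fail-walked)
[9] read 'c'  n7⇒n9 (fail-walked)
[10] read 'a'  n9⇒n7 (fail-walked)
[11] read 'd'  n7⇒n8  ** P2@[10:11]
[12] read 'a'  n8⇒n14 (fail-walked)
[13] read 'd'  n14⇒n8 (fail-walked)  ** P2@[12:13]
[14] read 'c'  n8⇒n9 (fail-walked)
[15] read 'c'  n9⇒n9 (fail-walked)
[16] read 'b'  n9⇒n10
[17] read 'd'  n10⇒n11  ** P5@[16:17]
[18] read 'd'  n11⇒n12
[19] read 'd'  n12⇒n13  ** P3@[15:19]
[20] read 'd'  n13⇒n5 (fail-walked)
[21] read 'c'  n5⇒n9 (fail-walked)
[22] read 'a'  n9⇒n7 (fail-walked)
[23] read 'a'  n7⇒n7 (fail-walked)
[24] read 'b'  n7⇒n1 (fail-walked)
[25] read 'c'  n1⇒n2
[26] read 'd'  n2⇒n3  ** P0@[24:26]
[27] read 'c'  n3⇒n9 (fail-walked)
[28] read 'b'  n9⇒n10
[29] read 'd'  n10⇒n11  ** P5@[28:29]
[30] read 'd'  n11⇒n12
[31] read 'd'  n12⇒n13  ** P3@[27:31]
[32] read 'd'  n13⇒n5 (fail-walked)
[33] read 'b'  n5⇒n6  ** P1@[31:33],P6@[32:33]
[34] read 'c'  n6⇒n2 (fail-walked)
[35] read 'd'  n2⇒n3  ** P0@[33:35]
[36] read 'a'  n3⇒n14 (fail-walked)
[37] read 'a'  n14⇒n7 (fail-walked)
[38] read 'd'  n7⇒n8  ** P2@[37:38]
[39] read 'a'  n8⇒n14 (fail-walked)
[40] read 'b'  n14⇒n15
[41] read 'd'  n15⇒n16  ** P4@[38:41],P5@[40:41]
[42] read 'a'  n16⇒n14 (fail-walked)
[43] read 'c'  n14⇒n9 (fail-walked)
[44] read 'b'  n9⇒n10
[45] read 'c'  n10⇒n2 (fail-walked)
[46] read 'd'  n2⇒n3  ** P0@[44:46]
[47] read 'd'  n3⇒n5 (fail-walked)
[48] read 'd'  n5⇒n5 (fail-walked)
[49] read 'b'  n5⇒n6  ** P1@[47:49],P6@[48:49]
[50] read 'c'  n6⇒n2 (fail-walked)
[51] read 'a'  n2⇒n7 (fail-walked)
[52] read 'a'  n7⇒n7 (fail-walked)
[53] read 'b'  n7⇒n1 (fail-walked)
[54] read 'c'  n1⇒n2
[55] read 'd'  n2⇒n3  ** P0@[53:55]
[56] read 'a'  n3⇒n14 (fail-walked)
[57] read 'b'  n14⇒n15
[58] read 'c'  n15⇒n2 (fail-walked)
[59] read 'd'  n2⇒n3  ** P0@[57:59]
[60] read 'c'  n3⇒n9 (fail-walked)
[61] read 'b'  n9⇒n10
[62] read 'd'  n10⇒n11  ** P5@[61:62]
[63] read 'd'  n11⇒n12
[64] read 'd'  n12⇒n13  ** P3@[60:64]
[65] read 'a'  n13⇒n14 (fail-walked)
[66] read 'd'  n14⇒n8 (fail-walked)  ** P2@[65:66]
[67] read 'd'  n8⇒n5 (fail-walked)
[68] read 'b'  n5⇒n6  ** P1@[66:68],P6@[67:68]
[69] read 'a'  n6⇒n7 (fail-walked)
[70] read 'd'  n7⇒n8  ** P2@[69:70]
[71] read 'b'  n8⇒n18 (fail-walked)  ** P6@[70:71]
[72] read 'a'  n18⇒n7 (fail-walked)
[73] read 'a'  n7⇒n7 (fail-walked)

Matches: [[2,0],[6,0],[11,2],[13,2],[17,5],[19,3],[26,0],[29,5],[31,3],[33,1],[33,6],[35,0],[38,2],[41,4],[41,5],[46,0],[49,1],[49,6],[55,0],[59,0],[62,5],[64,3],[66,2],[68,1],[68,6],[70,2],[71,6]]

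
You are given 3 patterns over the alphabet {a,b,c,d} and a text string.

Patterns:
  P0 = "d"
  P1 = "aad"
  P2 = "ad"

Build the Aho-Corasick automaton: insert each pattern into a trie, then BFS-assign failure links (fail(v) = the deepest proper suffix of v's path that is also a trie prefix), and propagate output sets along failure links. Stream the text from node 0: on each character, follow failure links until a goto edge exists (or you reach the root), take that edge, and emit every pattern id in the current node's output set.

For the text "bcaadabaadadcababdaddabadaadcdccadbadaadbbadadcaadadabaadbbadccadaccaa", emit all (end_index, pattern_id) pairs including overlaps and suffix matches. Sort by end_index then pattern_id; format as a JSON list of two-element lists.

Construct AC machine:
Trie nodes:
  0='ε' goto a→2 d→1
  1='d' goto ·  [P0 ends]
  2='a' goto a→3 d→5
  3='aa' goto d→4
  4='aad' goto ·  [P1 ends]
  5='ad' goto ·  [P2 ends]

BFS fail/out derivation:
  n1('d'): parent n0 fail=0; on 'd' 0 → fail=0;  out {0}∪∅={0}
  n2('a'): parent n0 fail=0; on 'a' 0 → fail=0;  out ∅∪∅=∅
  n3('aa'): parent n2 fail=0; on 'a' 0 → fail=2;  out ∅∪∅=∅
  n5('ad'): parent n2 fail=0; on 'd' 0 → fail=1;  out {2}∪{0}={0,2}
  n4('aad'): parent n3 fail=2; on 'd' 2 → fail=5;  out {1}∪{0,2}={0,1,2}

Run:
[0] read 'b'  n0⇒n0
[1] read 'c'  n0⇒n0
[2] read 'a'  n0⇒n2
[3] read 'a'  n2⇒n3
[4] read 'd'  n3⇒n4  → match P0@[4:4],P1@[2:4],P2@[3:4]
[5] read 'a'  n4⇒n2 (via fail)
[6] read 'b'  n2⇒n0 (via fail)
[7] read 'a'  n0⇒n2
[8] read 'a'  n2⇒n3
[9] read 'd'  n3⇒n4  → match P0@[9:9],P1@[7:9],P2@[8:9]
[10] read 'a'  n4⇒n2 (via fail)
[11] read 'd'  n2⇒n5  → match P0@[11:11],P2@[10:11]
[12] read 'c'  n5⇒n0 (via fail)
[13] read 'a'  n0⇒n2
[14] read 'b'  n2⇒n0 (via fail)
[15] read 'a'  n0⇒n2
[16] read 'b'  n2⇒n0 (via fail)
[17] read 'd'  n0⇒n1  → match P0@[17:17]
[18] read 'a'  n1⇒n2 (via fail)
[19] read 'd'  n2⇒n5  → match P0@[19:19],P2@[18:19]
[20] read 'd'  n5⇒n1 (via fail)  → match P0@[20:20]
[21] read 'a'  n1⇒n2 (via fail)
[22] read 'b'  n2⇒n0 (via fail)
[23] read 'a'  n0⇒n2
[24] read 'd'  n2⇒n5  → match P0@[24:24],P2@[23:24]
[25] read 'a'  n5⇒n2 (via fail)
[26] read 'a'  n2⇒n3
[27] read 'd'  n3⇒n4  → match P0@[27:27],P1@[25:27],P2@[26:27]
[28] read 'c'  n4⇒n0 (via fail)
[29] read 'd'  n0⇒n1  → match P0@[29:29]
[30] read 'c'  n1⇒n0 (via fail)
[31] read 'c'  n0⇒n0
[32] read 'a'  n0⇒n2
[33] read 'd'  n2⇒n5  → match P0@[33:33],P2@[32:33]
[34] read 'b'  n5⇒n0 (via fail)
[35] read 'a'  n0⇒n2
[36] read 'd'  n2⇒n5  → match P0@[36:36],P2@[35:36]
[37] read 'a'  n5⇒n2 (via fail)
[38] read 'a'  n2⇒n3
[39] read 'd'  n3⇒n4  → match P0@[39:39],P1@[37:39],P2@[38:39]
[40] read 'b'  n4⇒n0 (via fail)
[41] read 'b'  n0⇒n0
[42] read 'a'  n0⇒n2
[43] read 'd'  n2⇒n5  → match P0@[43:43],P2@[42:43]
[44] read 'a'  n5⇒n2 (via fail)
[45] read 'd'  n2⇒n5  → match P0@[45:45],P2@[44:45]
[46] read 'c'  n5⇒n0 (via fail)
[47] read 'a'  n0⇒n2
[48] read 'a'  n2⇒n3
[49] read 'd'  n3⇒n4  → match P0@[49:49],P1@[47:49],P2@[48:49]
[50] read 'a'  n4⇒n2 (via fail)
[51] read 'd'  n2⇒n5  → match P0@[51:51],P2@[50:51]
[52] read 'a'  n5⇒n2 (via fail)
[53] read 'b'  n2⇒n0 (via fail)
[54] read 'a'  n0⇒n2
[55] read 'a'  n2⇒n3
[56] read 'd'  n3⇒n4  → match P0@[56:56],P1@[54:56],P2@[55:56]
[57] read 'b'  n4⇒n0 (via fail)
[58] read 'b'  n0⇒n0
[59] read 'a'  n0⇒n2
[60] read 'd'  n2⇒n5  → match P0@[60:60],P2@[59:60]
[61] read 'c'  n5⇒n0 (via fail)
[62] read 'c'  n0⇒n0
[63] read 'a'  n0⇒n2
[64] read 'd'  n2⇒n5  → match P0@[64:64],P2@[63:64]
[65] read 'a'  n5⇒n2 (via fail)
[66] read 'c'  n2⇒n0 (via fail)
[67] read 'c'  n0⇒n0
[68] read 'a'  n0⇒n2
[69] read 'a'  n2⇒n3

Matches: [[4,0],[4,1],[4,2],[9,0],[9,1],[9,2],[11,0],[11,2],[17,0],[19,0],[19,2],[20,0],[24,0],[24,2],[27,0],[27,1],[27,2],[29,0],[33,0],[33,2],[36,0],[36,2],[39,0],[39,1],[39,2],[43,0],[43,2],[45,0],[45,2],[49,0],[49,1],[49,2],[51,0],[51,2],[56,0],[56,1],[56,2],[60,0],[60,2],[64,0],[64,2]]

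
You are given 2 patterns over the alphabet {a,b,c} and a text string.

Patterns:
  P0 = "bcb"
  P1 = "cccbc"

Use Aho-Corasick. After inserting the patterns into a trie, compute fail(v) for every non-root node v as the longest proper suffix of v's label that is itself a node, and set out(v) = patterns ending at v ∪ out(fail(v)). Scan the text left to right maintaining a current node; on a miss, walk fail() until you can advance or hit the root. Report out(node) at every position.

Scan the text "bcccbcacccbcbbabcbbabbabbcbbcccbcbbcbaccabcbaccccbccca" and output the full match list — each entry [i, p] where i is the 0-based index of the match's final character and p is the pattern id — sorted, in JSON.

Construct AC machine:
Trie (insert patterns):
  n0 'ε': b→1 c→4
  n1 'b': c→2
  n2 'bc': b→3
  n3 'bcb': ·  ←P0
  n4 'c': c→5
  n5 'cc': c→6
  n6 'ccc': b→7
  n7 'cccb': c→8
  n8 'cccbc': ·  ←P1

BFS fail/out derivation:
  fail(1) 'b': from fail(0)=0 chase 'b': 0 ⇒ 0;  out=∅∪out(0)=∅
  fail(4) 'c': from fail(0)=0 chase 'c': 0 ⇒ 0;  out=∅∪out(0)=∅
  fail(2) 'bc': from fail(1)=0 chase 'c': 0 ⇒ 4;  out=∅∪out(4)=∅
  fail(5) 'cc': from fail(4)=0 chase 'c': 0 ⇒ 4;  out=∅∪out(4)=∅
  fail(3) 'bcb': from fail(2)=4 chase 'b': 4→0 ⇒ 1;  out={0}∪out(1)={0}
  fail(6) 'ccc': from fail(5)=4 chase 'c': 4 ⇒ 5;  out=∅∪out(5)=∅
  fail(7) 'cccb': from fail(6)=5 chase 'b': 5→4→0 ⇒ 1;  out=∅∪out(1)=∅
  fail(8) 'cccbc': from fail(7)=1 chase 'c': 1 ⇒ 2;  out={1}∪out(2)={1}

Scan:
pos 0 'b': at 1
pos 1 'c': at 2
pos 2 'c': at 5 (via fail)
pos 3 'c': at 6
pos 4 'b': at 7
pos 5 'c': at 8  → match P1@[1:5]
pos 6 'a': at 0 (via fail)
pos 7 'c': at 4
pos 8 'c': at 5
pos 9 'c': at 6
pos 10 'b': at 7
pos 11 'c': at 8  → match P1@[7:11]
pos 12 'b': at 3 (via fail)  → match P0@[10:12]
pos 13 'b': at 1 (via fail)
pos 14 'a': at 0 (via fail)
pos 15 'b': at 1
pos 16 'c': at 2
pos 17 'b': at 3  → match P0@[15:17]
pos 18 'b': at 1 (via fail)
pos 19 'a': at 0 (via fail)
pos 20 'b': at 1
pos 21 'b': at 1 (via fail)
pos 22 'a': at 0 (via fail)
pos 23 'b': at 1
pos 24 'b': at 1 (via fail)
pos 25 'c': at 2
pos 26 'b': at 3  → match P0@[24:26]
pos 27 'b': at 1 (via fail)
pos 28 'c': at 2
pos 29 'c': at 5 (via fail)
pos 30 'c': at 6
pos 31 'b': at 7
pos 32 'c': at 8  → match P1@[28:32]
pos 33 'b': at 3 (via fail)  → match P0@[31:33]
pos 34 'b': at 1 (via fail)
pos 35 'c': at 2
pos 36 'b': at 3  → match P0@[34:36]
pos 37 'a': at 0 (via fail)
pos 38 'c': at 4
pos 39 'c': at 5
pos 40 'a': at 0 (via fail)
pos 41 'b': at 1
pos 42 'c': at 2
pos 43 'b': at 3  → match P0@[41:43]
pos 44 'a': at 0 (via fail)
pos 45 'c': at 4
pos 46 'c': at 5
pos 47 'c': at 6
pos 48 'c': at 6 (via fail)
pos 49 'b': at 7
pos 50 'c': at 8  → match P1@[46:50]
pos 51 'c': at 5 (via fail)
pos 52 'c': at 6
pos 53 'a': at 0 (via fail)

All matches (sorted): [[5,1],[11,1],[12,0],[17,0],[26,0],[32,1],[33,0],[36,0],[43,0],[50,1]]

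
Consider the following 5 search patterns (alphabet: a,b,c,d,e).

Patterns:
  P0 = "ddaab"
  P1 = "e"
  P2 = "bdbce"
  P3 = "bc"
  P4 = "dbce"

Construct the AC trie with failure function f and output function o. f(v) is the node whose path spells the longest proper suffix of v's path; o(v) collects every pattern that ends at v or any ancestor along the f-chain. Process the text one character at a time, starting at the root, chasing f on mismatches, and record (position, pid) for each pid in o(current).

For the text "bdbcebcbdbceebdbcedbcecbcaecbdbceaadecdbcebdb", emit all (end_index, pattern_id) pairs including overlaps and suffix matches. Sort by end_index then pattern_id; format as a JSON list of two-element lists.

Build automaton:
Trie nodes:
  0='ε' goto b→7 d→1 e→6
  1='d' goto b→13 d→2
  2='dd' goto a→3
  3='dda' goto a→4
  4='ddaa' goto b→5
  5='ddaab' goto ·  ←P0
  6='e' goto ·  ←P1
  7='b' goto c→12 d→8
  8='bd' goto b→9
  9='bdb' goto c→10
  10='bdbc' goto e→11
  11='bdbce' goto ·  ←P2
  12='bc' goto ·  ←P3
  13='db' goto c→14
  14='dbc' goto e→15
  15='dbce' goto ·  ←P4

Failure links (BFS by depth):
  n1('d'): parent n0 fail=0; on 'd' 0 → fail=0;  out ∅∪∅=∅
  n6('e'): parent n0 fail=0; on 'e' 0 → fail=0;  out {1}∪∅={1}
  n7('b'): parent n0 fail=0; on 'b' 0 → fail=0;  out ∅∪∅=∅
  n2('dd'): parent n1 fail=0; on 'd' 0 → fail=1;  out ∅∪∅=∅
  n8('bd'): parent n7 fail=0; on 'd' 0 → fail=1;  out ∅∪∅=∅
  n12('bc'): parent n7 fail=0; on 'c' 0 → fail=0;  out {3}∪∅={3}
  n13('db'): parent n1 fail=0; on 'b' 0 → fail=7;  out ∅∪∅=∅
  n3('dda'): parent n2 fail=1; on 'a' 1→0 → fail=0;  out ∅∪∅=∅
  n9('bdb'): parent n8 fail=1; on 'b' 1 → fail=13;  out ∅∪∅=∅
  n14('dbc'): parent n13 fail=7; on 'c' 7 → fail=12;  out ∅∪{3}={3}
  n4('ddaa'): parent n3 fail=0; on 'a' 0 → fail=0;  out ∅∪∅=∅
  n10('bdbc'): parent n9 fail=13; on 'c' 13 → fail=14;  out ∅∪{3}={3}
  n15('dbce'): parent n14 fail=12; on 'e' 12→0 → fail=6;  out {4}∪{1}={1,4}
  n5('ddaab'): parent n4 fail=0; on 'b' 0 → fail=7;  out {0}∪∅={0}
  n11('bdbce'): parent n10 fail=14; on 'e' 14 → fail=15;  out {2}∪{1,4}={1,2,4}

Scan:
pos 0 'b': at 7
pos 1 'd': at 8
pos 2 'b': at 9
pos 3 'c': at 10  ** P3@[2:3]
pos 4 'e': at 11  ** P1@[4:4],P2@[0:4],P4@[1:4]
pos 5 'b': at 7 ·f
pos 6 'c': at 12  ** P3@[5:6]
pos 7 'b': at 7 ·f
pos 8 'd': at 8
pos 9 'b': at 9
pos 10 'c': at 10  ** P3@[9:10]
pos 11 'e': at 11  ** P1@[11:11],P2@[7:11],P4@[8:11]
pos 12 'e': at 6 ·f  ** P1@[12:12]
pos 13 'b': at 7 ·f
pos 14 'd': at 8
pos 15 'b': at 9
pos 16 'c': at 10  ** P3@[15:16]
pos 17 'e': at 11  ** P1@[17:17],P2@[13:17],P4@[14:17]
pos 18 'd': at 1 ·f
pos 19 'b': at 13
pos 20 'c': at 14  ** P3@[19:20]
pos 21 'e': at 15  ** P1@[21:21],P4@[18:21]
pos 22 'c': at 0 ·f
pos 23 'b': at 7
pos 24 'c': at 12  ** P3@[23:24]
pos 25 'a': at 0 ·f
pos 26 'e': at 6  ** P1@[26:26]
pos 27 'c': at 0 ·f
pos 28 'b': at 7
pos 29 'd': at 8
pos 30 'b': at 9
pos 31 'c': at 10  ** P3@[30:31]
pos 32 'e': at 11  ** P1@[32:32],P2@[28:32],P4@[29:32]
pos 33 'a': at 0 ·f
pos 34 'a': at 0
pos 35 'd': at 1
pos 36 'e': at 6 ·f  ** P1@[36:36]
pos 37 'c': at 0 ·f
pos 38 'd': at 1
pos 39 'b': at 13
pos 40 'c': at 14  ** P3@[39:40]
pos 41 'e': at 15  ** P1@[41:41],P4@[38:41]
pos 42 'b': at 7 ·f
pos 43 'd': at 8
pos 44 'b': at 9

Result: [[3,3],[4,1],[4,2],[4,4],[6,3],[10,3],[11,1],[11,2],[11,4],[12,1],[16,3],[17,1],[17,2],[17,4],[20,3],[21,1],[21,4],[24,3],[26,1],[31,3],[32,1],[32,2],[32,4],[36,1],[40,3],[41,1],[41,4]]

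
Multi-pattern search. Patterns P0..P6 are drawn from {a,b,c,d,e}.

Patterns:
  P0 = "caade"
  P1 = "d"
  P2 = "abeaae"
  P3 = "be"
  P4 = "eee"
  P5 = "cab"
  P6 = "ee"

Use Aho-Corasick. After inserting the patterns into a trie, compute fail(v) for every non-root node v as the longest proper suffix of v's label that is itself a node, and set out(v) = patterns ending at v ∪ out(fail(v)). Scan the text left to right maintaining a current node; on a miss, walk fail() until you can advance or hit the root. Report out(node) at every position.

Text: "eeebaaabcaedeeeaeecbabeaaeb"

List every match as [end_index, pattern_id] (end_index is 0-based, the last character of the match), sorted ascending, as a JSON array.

Build:
Trie (insert patterns):
  0='ε' goto a→7 b→13 c→1 d→6 e→15
  1='c' goto a→2
  2='ca' goto a→3 b→18
  3='caa' goto d→4
  4='caad' goto e→5
  5='caade' goto ·  [P0 ends]
  6='d' goto ·  [P1 ends]
  7='a' goto b→8
  8='ab' goto e→9
  9='abe' goto a→10
  10='abea' goto a→11
  11='abeaa' goto e→12
  12='abeaae' goto ·  [P2 ends]
  13='b' goto e→14
  14='be' goto ·  [P3 ends]
  15='e' goto e→16
  16='ee' goto e→17  [P6 ends]
  17='eee' goto ·  [P4 ends]
  18='cab' goto ·  [P5 ends]

Failure links (BFS by depth):
  fail(1) 'c': from fail(0)=0 chase 'c': 0 ⇒ 0;  out=∅∪out(0)=∅
  fail(6) 'd': from fail(0)=0 chase 'd': 0 ⇒ 0;  out={1}∪out(0)={1}
  fail(7) 'a': from fail(0)=0 chase 'a': 0 ⇒ 0;  out=∅∪out(0)=∅
  fail(13) 'b': from fail(0)=0 chase 'b': 0 ⇒ 0;  out=∅∪out(0)=∅
  fail(15) 'e': from fail(0)=0 chase 'e': 0 ⇒ 0;  out=∅∪out(0)=∅
  fail(2) 'ca': from fail(1)=0 chase 'a': 0 ⇒ 7;  out=∅∪out(7)=∅
  fail(8) 'ab': from fail(7)=0 chase 'b': 0 ⇒ 13;  out=∅∪out(13)=∅
  fail(14) 'be': from fail(13)=0 chase 'e': 0 ⇒ 15;  out={3}∪out(15)={3}
  fail(16) 'ee': from fail(15)=0 chase 'e': 0 ⇒ 15;  out={6}∪out(15)={6}
  fail(3) 'caa': from fail(2)=7 chase 'a': 7→0 ⇒ 7;  out=∅∪out(7)=∅
  fail(9) 'abe': from fail(8)=13 chase 'e': 13 ⇒ 14;  out=∅∪out(14)={3}
  fail(17) 'eee': from fail(16)=15 chase 'e': 15 ⇒ 16;  out={4}∪out(16)={4,6}
  fail(18) 'cab': from fail(2)=7 chase 'b': 7 ⇒ 8;  out={5}∪out(8)={5}
  fail(4) 'caad': from fail(3)=7 chase 'd': 7→0 ⇒ 6;  out=∅∪out(6)={1}
  fail(10) 'abea': from fail(9)=14 chase 'a': 14→15→0 ⇒ 7;  out=∅∪out(7)=∅
  fail(5) 'caade': from fail(4)=6 chase 'e': 6→0 ⇒ 15;  out={0}∪out(15)={0}
  fail(11) 'abeaa': from fail(10)=7 chase 'a': 7→0 ⇒ 7;  out=∅∪out(7)=∅
  fail(12) 'abeaae': from fail(11)=7 chase 'e': 7→0 ⇒ 15;  out={2}∪out(15)={2}

Run:
pos 0 'e': at 15
pos 1 'e': at 16  emit P6@[0:1]
pos 2 'e': at 17  emit P4@[0:2],P6@[1:2]
pos 3 'b': at 13 ·f
pos 4 'a': at 7 ·f
pos 5 'a': at 7 ·f
pos 6 'a': at 7 ·f
pos 7 'b': at 8
pos 8 'c': at 1 ·f
pos 9 'a': at 2
pos 10 'e': at 15 ·f
pos 11 'd': at 6 ·f  emit P1@[11:11]
pos 12 'e': at 15 ·f
pos 13 'e': at 16  emit P6@[12:13]
pos 14 'e': at 17  emit P4@[12:14],P6@[13:14]
pos 15 'a': at 7 ·f
pos 16 'e': at 15 ·f
pos 17 'e': at 16  emit P6@[16:17]
pos 18 'c': at 1 ·f
pos 19 'b': at 13 ·f
pos 20 'a': at 7 ·f
pos 21 'b': at 8
pos 22 'e': at 9  emit P3@[21:22]
pos 23 'a': at 10
pos 24 'a': at 11
pos 25 'e': at 12  emit P2@[20:25]
pos 26 'b': at 13 ·f

Matches: [[1,6],[2,4],[2,6],[11,1],[13,6],[14,4],[14,6],[17,6],[22,3],[25,2]]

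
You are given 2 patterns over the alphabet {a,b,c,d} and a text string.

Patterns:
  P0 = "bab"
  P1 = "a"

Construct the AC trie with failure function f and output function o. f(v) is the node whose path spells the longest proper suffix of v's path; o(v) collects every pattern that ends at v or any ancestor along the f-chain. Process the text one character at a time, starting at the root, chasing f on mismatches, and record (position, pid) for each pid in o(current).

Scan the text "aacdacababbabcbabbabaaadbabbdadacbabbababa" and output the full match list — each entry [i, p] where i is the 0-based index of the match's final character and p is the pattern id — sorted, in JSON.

Build:
Trie (insert patterns):
  n0 'ε': a→4 b→1
  n1 'b': a→2
  n2 'ba': b→3
  n3 'bab': ·  ←P0
  n4 'a': ·  ←P1

BFS fail/out derivation:
  n1('b'): parent n0 fail=0; on 'b' 0 → fail=0;  out ∅∪∅=∅
  n4('a'): parent n0 fail=0; on 'a' 0 → fail=0;  out {1}∪∅={1}
  n2('ba'): parent n1 fail=0; on 'a' 0 → fail=4;  out ∅∪{1}={1}
  n3('bab'): parent n2 fail=4; on 'b' 4→0 → fail=1;  out {0}∪∅={0}

Text stream:
i=0 'a': node 0→4  → match P1@[0:0]
i=1 'a': node 4→4 ·f  → match P1@[1:1]
i=2 'c': node 4→0 ·f
i=3 'd': node 0→0
i=4 'a': node 0→4  → match P1@[4:4]
i=5 'c': node 4→0 ·f
i=6 'a': node 0→4  → match P1@[6:6]
i=7 'b': node 4→1 ·f
i=8 'a': node 1→2  → match P1@[8:8]
i=9 'b': node 2→3  → match P0@[7:9]
i=10 'b': node 3→1 ·f
i=11 'a': node 1→2  → match P1@[11:11]
i=12 'b': node 2→3  → match P0@[10:12]
i=13 'c': node 3→0 ·f
i=14 'b': node 0→1
i=15 'a': node 1→2  → match P1@[15:15]
i=16 'b': node 2→3  → match P0@[14:16]
i=17 'b': node 3→1 ·f
i=18 'a': node 1→2  → match P1@[18:18]
i=19 'b': node 2→3  → match P0@[17:19]
i=20 'a': node 3→2 ·f  → match P1@[20:20]
i=21 'a': node 2→4 ·f  → match P1@[21:21]
i=22 'a': node 4→4 ·f  → match P1@[22:22]
i=23 'd': node 4→0 ·f
i=24 'b': node 0→1
i=25 'a': node 1→2  → match P1@[25:25]
i=26 'b': node 2→3  → match P0@[24:26]
i=27 'b': node 3→1 ·f
i=28 'd': node 1→0 ·f
i=29 'a': node 0→4  → match P1@[29:29]
i=30 'd': node 4→0 ·f
i=31 'a': node 0→4  → match P1@[31:31]
i=32 'c': node 4→0 ·f
i=33 'b': node 0→1
i=34 'a': node 1→2  → match P1@[34:34]
i=35 'b': node 2→3  → match P0@[33:35]
i=36 'b': node 3→1 ·f
i=37 'a': node 1→2  → match P1@[37:37]
i=38 'b': node 2→3  → match P0@[36:38]
i=39 'a': node 3→2 ·f  → match P1@[39:39]
i=40 'b': node 2→3  → match P0@[38:40]
i=41 'a': node 3→2 ·f  → match P1@[41:41]

All matches (sorted): [[0,1],[1,1],[4,1],[6,1],[8,1],[9,0],[11,1],[12,0],[15,1],[16,0],[18,1],[19,0],[20,1],[21,1],[22,1],[25,1],[26,0],[29,1],[31,1],[34,1],[35,0],[37,1],[38,0],[39,1],[40,0],[41,1]]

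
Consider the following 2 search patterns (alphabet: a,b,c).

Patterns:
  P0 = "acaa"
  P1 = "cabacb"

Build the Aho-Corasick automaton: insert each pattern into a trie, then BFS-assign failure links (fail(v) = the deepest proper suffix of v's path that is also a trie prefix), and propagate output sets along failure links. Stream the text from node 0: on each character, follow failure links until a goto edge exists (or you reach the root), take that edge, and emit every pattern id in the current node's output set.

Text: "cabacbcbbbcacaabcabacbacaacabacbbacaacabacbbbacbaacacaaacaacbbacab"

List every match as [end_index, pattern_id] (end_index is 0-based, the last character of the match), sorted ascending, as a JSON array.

Build:
Trie nodes:
  n0 'ε': a→1 c→5
  n1 'a': c→2
  n2 'ac': a→3
  n3 'aca': a→4
  n4 'acaa': ·  [P0 ends]
  n5 'c': a→6
  n6 'ca': b→7
  n7 'cab': a→8
  n8 'caba': c→9
  n9 'cabac': b→10
  n10 'cabacb': ·  [P1 ends]

BFS fail/out derivation:
  n1('a'): parent n0 fail=0; on 'a' 0 → fail=0;  out ∅∪∅=∅
  n5('c'): parent n0 fail=0; on 'c' 0 → fail=0;  out ∅∪∅=∅
  n2('ac'): parent n1 fail=0; on 'c' 0 → fail=5;  out ∅∪∅=∅
  n6('ca'): parent n5 fail=0; on 'a' 0 → fail=1;  out ∅∪∅=∅
  n3('aca'): parent n2 fail=5; on 'a' 5 → fail=6;  out ∅∪∅=∅
  n7('cab'): parent n6 fail=1; on 'b' 1→0 → fail=0;  out ∅∪∅=∅
  n4('acaa'): parent n3 fail=6; on 'a' 6→1→0 → fail=1;  out {0}∪∅={0}
  n8('caba'): parent n7 fail=0; on 'a' 0 → fail=1;  out ∅∪∅=∅
  n9('cabac'): parent n8 fail=1; on 'c' 1 → fail=2;  out ∅∪∅=∅
  n10('cabacb'): parent n9 fail=2; on 'b' 2→5→0 → fail=0;  out {1}∪∅={1}

Text stream:
i=0 'c': node 0→5
i=1 'a': node 5→6
i=2 'b': node 6→7
i=3 'a': node 7→8
i=4 'c': node 8→9
i=5 'b': node 9→10  emit P1@[0:5]
i=6 'c': node 10→5 ·f
i=7 'b': node 5→0 ·f
i=8 'b': node 0→0
i=9 'b': node 0→0
i=10 'c': node 0→5
i=11 'a': node 5→6
i=12 'c': node 6→2 ·f
i=13 'a': node 2→3
i=14 'a': node 3→4  emit P0@[11:14]
i=15 'b': node 4→0 ·f
i=16 'c': node 0→5
i=17 'a': node 5→6
i=18 'b': node 6→7
i=19 'a': node 7→8
i=20 'c': node 8→9
i=21 'b': node 9→10  emit P1@[16:21]
i=22 'a': node 10→1 ·f
i=23 'c': node 1→2
i=24 'a': node 2→3
i=25 'a': node 3→4  emit P0@[22:25]
i=26 'c': node 4→2 ·f
i=27 'a': node 2→3
i=28 'b': node 3→7 ·f
i=29 'a': node 7→8
i=30 'c': node 8→9
i=31 'b': node 9→10  emit P1@[26:31]
i=32 'b': node 10→0 ·f
i=33 'a': node 0→1
i=34 'c': node 1→2
i=35 'a': node 2→3
i=36 'a': node 3→4  emit P0@[33:36]
i=37 'c': node 4→2 ·f
i=38 'a': node 2→3
i=39 'b': node 3→7 ·f
i=40 'a': node 7→8
i=41 'c': node 8→9
i=42 'b': node 9→10  emit P1@[37:42]
i=43 'b': node 10→0 ·f
i=44 'b': node 0→0
i=45 'a': node 0→1
i=46 'c': node 1→2
i=47 'b': node 2→0 ·f
i=48 'a': node 0→1
i=49 'a': node 1→1 ·f
i=50 'c': node 1→2
i=51 'a': node 2→3
i=52 'c': node 3→2 ·f
i=53 'a': node 2→3
i=54 'a': node 3→4  emit P0@[51:54]
i=55 'a': node 4→1 ·f
i=56 'c': node 1→2
i=57 'a': node 2→3
i=58 'a': node 3→4  emit P0@[55:58]
i=59 'c': node 4→2 ·f
i=60 'b': node 2→0 ·f
i=61 'b': node 0→0
i=62 'a': node 0→1
i=63 'c': node 1→2
i=64 'a': node 2→3
i=65 'b': node 3→7 ·f

All matches (sorted): [[5,1],[14,0],[21,1],[25,0],[31,1],[36,0],[42,1],[54,0],[58,0]]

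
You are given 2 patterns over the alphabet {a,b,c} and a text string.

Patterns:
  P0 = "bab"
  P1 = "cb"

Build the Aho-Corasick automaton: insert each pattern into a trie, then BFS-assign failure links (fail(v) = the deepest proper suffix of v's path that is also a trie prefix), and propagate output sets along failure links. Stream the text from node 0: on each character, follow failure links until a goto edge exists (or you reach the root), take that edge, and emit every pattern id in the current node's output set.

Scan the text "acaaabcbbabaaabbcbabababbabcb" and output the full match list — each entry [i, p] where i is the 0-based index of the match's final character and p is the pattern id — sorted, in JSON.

Construct AC machine:
Trie (insert patterns):
  0='ε' goto b→1 c→4
  1='b' goto a→2
  2='ba' goto b→3
  3='bab' goto ·  [P0 ends]
  4='c' goto b→5
  5='cb' goto ·  [P1 ends]

Failure links (BFS by depth):
  n1('b'): parent n0 fail=0; on 'b' 0 → fail=0;  out ∅∪∅=∅
  n4('c'): parent n0 fail=0; on 'c' 0 → fail=0;  out ∅∪∅=∅
  n2('ba'): parent n1 fail=0; on 'a' 0 → fail=0;  out ∅∪∅=∅
  n5('cb'): parent n4 fail=0; on 'b' 0 → fail=1;  out {1}∪∅={1}
  n3('bab'): parent n2 fail=0; on 'b' 0 → fail=1;  out {0}∪∅={0}

Run:
pos 0 'a': at 0
pos 1 'c': at 4
pos 2 'a': at 0 (via fail)
pos 3 'a': at 0
pos 4 'a': at 0
pos 5 'b': at 1
pos 6 'c': at 4 (via fail)
pos 7 'b': at 5  ** P1@[6:7]
pos 8 'b': at 1 (via fail)
pos 9 'a': at 2
pos 10 'b': at 3  ** P0@[8:10]
pos 11 'a': at 2 (via fail)
pos 12 'a': at 0 (via fail)
pos 13 'a': at 0
pos 14 'b': at 1
pos 15 'b': at 1 (via fail)
pos 16 'c': at 4 (via fail)
pos 17 'b': at 5  ** P1@[16:17]
pos 18 'a': at 2 (via fail)
pos 19 'b': at 3  ** P0@[17:19]
pos 20 'a': at 2 (via fail)
pos 21 'b': at 3  ** P0@[19:21]
pos 22 'a': at 2 (via fail)
pos 23 'b': at 3  ** P0@[21:23]
pos 24 'b': at 1 (via fail)
pos 25 'a': at 2
pos 26 'b': at 3  ** P0@[24:26]
pos 27 'c': at 4 (via fail)
pos 28 'b': at 5  ** P1@[27:28]

Matches: [[7,1],[10,0],[17,1],[19,0],[21,0],[23,0],[26,0],[28,1]]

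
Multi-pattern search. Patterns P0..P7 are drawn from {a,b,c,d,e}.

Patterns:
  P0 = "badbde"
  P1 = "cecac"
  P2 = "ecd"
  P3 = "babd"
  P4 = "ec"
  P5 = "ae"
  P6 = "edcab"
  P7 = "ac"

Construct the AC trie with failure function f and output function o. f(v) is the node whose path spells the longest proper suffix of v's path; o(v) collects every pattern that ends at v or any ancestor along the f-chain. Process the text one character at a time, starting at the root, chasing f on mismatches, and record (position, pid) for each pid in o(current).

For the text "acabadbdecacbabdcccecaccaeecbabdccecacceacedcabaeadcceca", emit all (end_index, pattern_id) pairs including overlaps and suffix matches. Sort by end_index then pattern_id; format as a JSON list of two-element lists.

Build:
Trie nodes:
  n0 'ε': a→17 b→1 c→7 e→12
  n1 'b': a→2
  n2 'ba': b→15 d→3
  n3 'bad': b→4
  n4 'badb': d→5
  n5 'badbd': e→6
  n6 'badbde': ·  [P0 ends]
  n7 'c': e→8
  n8 'ce': c→9
  n9 'cec': a→10
  n10 'ceca': c→11
  n11 'cecac': ·  [P1 ends]
  n12 'e': c→13 d→19
  n13 'ec': d→14  [P4 ends]
  n14 'ecd': ·  [P2 ends]
  n15 'bab': d→16
  n16 'babd': ·  [P3 ends]
  n17 'a': c→23 e→18
  n18 'ae': ·  [P5 ends]
  n19 'ed': c→20
  n20 'edc': a→21
  n21 'edca': b→22
  n22 'edcab': ·  [P6 ends]
  n23 'ac': ·  [P7 ends]

BFS fail/out derivation:
  fail(1) 'b': from fail(0)=0 chase 'b': 0 ⇒ 0;  out=∅∪out(0)=∅
  fail(7) 'c': from fail(0)=0 chase 'c': 0 ⇒ 0;  out=∅∪out(0)=∅
  fail(12) 'e': from fail(0)=0 chase 'e': 0 ⇒ 0;  out=∅∪out(0)=∅
  fail(17) 'a': from fail(0)=0 chase 'a': 0 ⇒ 0;  out=∅∪out(0)=∅
  fail(2) 'ba': from fail(1)=0 chase 'a': 0 ⇒ 17;  out=∅∪out(17)=∅
  fail(8) 'ce': from fail(7)=0 chase 'e': 0 ⇒ 12;  out=∅∪out(12)=∅
  fail(13) 'ec': from fail(12)=0 chase 'c': 0 ⇒ 7;  out={4}∪out(7)={4}
  fail(18) 'ae': from fail(17)=0 chase 'e': 0 ⇒ 12;  out={5}∪out(12)={5}
  fail(19) 'ed': from fail(12)=0 chase 'd': 0 ⇒ 0;  out=∅∪out(0)=∅
  fail(23) 'ac': from fail(17)=0 chase 'c': 0 ⇒ 7;  out={7}∪out(7)={7}
  fail(3) 'bad': from fail(2)=17 chase 'd': 17→0 ⇒ 0;  out=∅∪out(0)=∅
  fail(9) 'cec': from fail(8)=12 chase 'c': 12 ⇒ 13;  out=∅∪out(13)={4}
  fail(14) 'ecd': from fail(13)=7 chase 'd': 7→0 ⇒ 0;  out={2}∪out(0)={2}
  fail(15) 'bab': from fail(2)=17 chase 'b': 17→0 ⇒ 1;  out=∅∪out(1)=∅
  fail(20) 'edc': from fail(19)=0 chase 'c': 0 ⇒ 7;  out=∅∪out(7)=∅
  fail(4) 'badb': from fail(3)=0 chase 'b': 0 ⇒ 1;  out=∅∪out(1)=∅
  fail(10) 'ceca': from fail(9)=13 chase 'a': 13→7→0 ⇒ 17;  out=∅∪out(17)=∅
  fail(16) 'babd': from fail(15)=1 chase 'd': 1→0 ⇒ 0;  out={3}∪out(0)={3}
  fail(21) 'edca': from fail(20)=7 chase 'a': 7→0 ⇒ 17;  out=∅∪out(17)=∅
  fail(5) 'badbd': from fail(4)=1 chase 'd': 1→0 ⇒ 0;  out=∅∪out(0)=∅
  fail(11) 'cecac': from fail(10)=17 chase 'c': 17 ⇒ 23;  out={1}∪out(23)={1,7}
  fail(22) 'edcab': from fail(21)=17 chase 'b': 17→0 ⇒ 1;  out={6}∪out(1)={6}
  fail(6) 'badbde': from fail(5)=0 chase 'e': 0 ⇒ 12;  out={0}∪out(12)={0}

Run:
pos 0 'a': at 17
pos 1 'c': at 23  → match P7@[0:1]
pos 2 'a': at 17 ·f
pos 3 'b': at 1 ·f
pos 4 'a': at 2
pos 5 'd': at 3
pos 6 'b': at 4
pos 7 'd': at 5
pos 8 'e': at 6  → match P0@[3:8]
pos 9 'c': at 13 ·f  → match P4@[8:9]
pos 10 'a': at 17 ·f
pos 11 'c': at 23  → match P7@[10:11]
pos 12 'b': at 1 ·f
pos 13 'a': at 2
pos 14 'b': at 15
pos 15 'd': at 16  → match P3@[12:15]
pos 16 'c': at 7 ·f
pos 17 'c': at 7 ·f
pos 18 'c': at 7 ·f
pos 19 'e': at 8
pos 20 'c': at 9  → match P4@[19:20]
pos 21 'a': at 10
pos 22 'c': at 11  → match P1@[18:22],P7@[21:22]
pos 23 'c': at 7 ·f
pos 24 'a': at 17 ·f
pos 25 'e': at 18  → match P5@[24:25]
pos 26 'e': at 12 ·f
pos 27 'c': at 13  → match P4@[26:27]
pos 28 'b': at 1 ·f
pos 29 'a': at 2
pos 30 'b': at 15
pos 31 'd': at 16  → match P3@[28:31]
pos 32 'c': at 7 ·f
pos 33 'c': at 7 ·f
pos 34 'e': at 8
pos 35 'c': at 9  → match P4@[34:35]
pos 36 'a': at 10
pos 37 'c': at 11  → match P1@[33:37],P7@[36:37]
pos 38 'c': at 7 ·f
pos 39 'e': at 8
pos 40 'a': at 17 ·f
pos 41 'c': at 23  → match P7@[40:41]
pos 42 'e': at 8 ·f
pos 43 'd': at 19 ·f
pos 44 'c': at 20
pos 45 'a': at 21
pos 46 'b': at 22  → match P6@[42:46]
pos 47 'a': at 2 ·f
pos 48 'e': at 18 ·f  → match P5@[47:48]
pos 49 'a': at 17 ·f
pos 50 'd': at 0 ·f
pos 51 'c': at 7
pos 52 'c': at 7 ·f
pos 53 'e': at 8
pos 54 'c': at 9  → match P4@[53:54]
pos 55 'a': at 10

All matches (sorted): [[1,7],[8,0],[9,4],[11,7],[15,3],[20,4],[22,1],[22,7],[25,5],[27,4],[31,3],[35,4],[37,1],[37,7],[41,7],[46,6],[48,5],[54,4]]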